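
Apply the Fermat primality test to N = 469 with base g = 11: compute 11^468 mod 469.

11^1 ≡ 11 (mod 469)
11^2 ≡ 11^2 = 121 ≡ 121 (mod 469)
11^4 ≡ 121^2 = 14641 ≡ 102 (mod 469)
11^8 ≡ 102^2 = 10404 ≡ 86 (mod 469)
11^16 ≡ 86^2 = 7396 ≡ 361 (mod 469)
11^32 ≡ 361^2 = 130321 ≡ 408 (mod 469)
11^64 ≡ 408^2 = 166464 ≡ 438 (mod 469)
11^128 ≡ 438^2 = 191844 ≡ 23 (mod 469)
11^256 ≡ 23^2 = 529 ≡ 60 (mod 469)
468 = 256 + 128 + 64 + 16 + 4 in binary powers of 2.
So 11^468 ≡ 60 · 23 · 438 · 361 · 102 ≡ 148 (mod 469).
Since 148 ≠ 1, base 11 is a Fermat witness: 469 is composite.

148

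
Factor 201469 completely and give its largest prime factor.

97

201469 = 31 · 6499
6499 = 67 · 97
97 is prime.
So 201469 = 31 · 67 · 97; the largest prime factor is 97.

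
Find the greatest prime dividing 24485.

24485 = 5 · 4897
4897 = 59 · 83
83 is prime.
So 24485 = 5 · 59 · 83; the largest prime factor is 83.

83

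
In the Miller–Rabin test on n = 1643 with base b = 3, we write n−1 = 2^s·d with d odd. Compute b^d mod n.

1532

1643 − 1 = 1642 = 2^1 · 821, so d = 821.
3^1 ≡ 3 (mod 1643)
3^2 ≡ 3^2 = 9 ≡ 9 (mod 1643)
3^4 ≡ 9^2 = 81 ≡ 81 (mod 1643)
3^8 ≡ 81^2 = 6561 ≡ 1632 (mod 1643)
3^16 ≡ 1632^2 = 2663424 ≡ 121 (mod 1643)
3^32 ≡ 121^2 = 14641 ≡ 1497 (mod 1643)
3^64 ≡ 1497^2 = 2241009 ≡ 1600 (mod 1643)
3^128 ≡ 1600^2 = 2560000 ≡ 206 (mod 1643)
3^256 ≡ 206^2 = 42436 ≡ 1361 (mod 1643)
3^512 ≡ 1361^2 = 1852321 ≡ 660 (mod 1643)
821 = 512 + 256 + 32 + 16 + 4 + 1 in binary powers of 2.
So 3^821 ≡ 660 · 1361 · 1497 · 121 · 81 · 3 ≡ 1532 (mod 1643).
Squaring chain: 1532; never reaches −1, so base 3 is a Miller–Rabin witness that 1643 is composite.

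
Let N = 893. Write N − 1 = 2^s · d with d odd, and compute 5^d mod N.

453

893 − 1 = 892 = 2^2 · 223, so d = 223.
5^1 ≡ 5 (mod 893)
5^2 ≡ 5^2 = 25 ≡ 25 (mod 893)
5^4 ≡ 25^2 = 625 ≡ 625 (mod 893)
5^8 ≡ 625^2 = 390625 ≡ 384 (mod 893)
5^16 ≡ 384^2 = 147456 ≡ 111 (mod 893)
5^32 ≡ 111^2 = 12321 ≡ 712 (mod 893)
5^64 ≡ 712^2 = 506944 ≡ 613 (mod 893)
5^128 ≡ 613^2 = 375769 ≡ 709 (mod 893)
223 = 128 + 64 + 16 + 8 + 4 + 2 + 1 in binary powers of 2.
So 5^223 ≡ 709 · 613 · 111 · 384 · 625 · 25 · 5 ≡ 453 (mod 893).
Squaring chain: 453 → 712; never reaches −1, so base 5 is a Miller–Rabin witness that 893 is composite.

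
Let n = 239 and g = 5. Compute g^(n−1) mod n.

5^1 ≡ 5 (mod 239)
5^2 ≡ 5^2 = 25 ≡ 25 (mod 239)
5^4 ≡ 25^2 = 625 ≡ 147 (mod 239)
5^8 ≡ 147^2 = 21609 ≡ 99 (mod 239)
5^16 ≡ 99^2 = 9801 ≡ 2 (mod 239)
5^32 ≡ 2^2 = 4 ≡ 4 (mod 239)
5^64 ≡ 4^2 = 16 ≡ 16 (mod 239)
5^128 ≡ 16^2 = 256 ≡ 17 (mod 239)
238 = 128 + 64 + 32 + 8 + 4 + 2 in binary powers of 2.
So 5^238 ≡ 17 · 16 · 4 · 99 · 147 · 25 ≡ 1 (mod 239).
Since the result is 1, base 5 gives no evidence that 239 is composite.

1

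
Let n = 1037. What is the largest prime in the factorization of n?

61

1037 = 17 · 61
61 is prime.
So 1037 = 17 · 61; the largest prime factor is 61.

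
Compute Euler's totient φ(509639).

465696

Factor: 509639 = 13 · 197 · 199.
φ(509639) = (13−1) · (197−1) · (199−1) = 12 · 196 · 198 = 465696.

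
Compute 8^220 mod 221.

8^1 ≡ 8 (mod 221)
8^2 ≡ 8^2 = 64 ≡ 64 (mod 221)
8^4 ≡ 64^2 = 4096 ≡ 118 (mod 221)
8^8 ≡ 118^2 = 13924 ≡ 1 (mod 221)
8^16 ≡ 1^2 = 1 ≡ 1 (mod 221)
8^32 ≡ 1^2 = 1 ≡ 1 (mod 221)
8^64 ≡ 1^2 = 1 ≡ 1 (mod 221)
8^128 ≡ 1^2 = 1 ≡ 1 (mod 221)
220 = 128 + 64 + 16 + 8 + 4 in binary powers of 2.
So 8^220 ≡ 1 · 1 · 1 · 1 · 118 ≡ 118 (mod 221).
Since 118 ≠ 1, base 8 is a Fermat witness: 221 is composite.

118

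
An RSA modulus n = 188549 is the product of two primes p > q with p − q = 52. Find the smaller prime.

409

Since p = q + 52, we have 188549 = q(q + 52), so q² + 52q − 188549 = 0.
Discriminant: 52² + 4·188549 = 2704 + 754196 = 756900; √756900 = 870.
q = (−52 + 870)/2 = 409, and p = q + 52 = 461.
Check: 409 · 461 = 188549.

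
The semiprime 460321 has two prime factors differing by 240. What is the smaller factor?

569

Since p = q + 240, we have 460321 = q(q + 240), so q² + 240q − 460321 = 0.
Discriminant: 240² + 4·460321 = 57600 + 1841284 = 1898884; √1898884 = 1378.
q = (−240 + 1378)/2 = 569, and p = q + 240 = 809.
Check: 569 · 809 = 460321.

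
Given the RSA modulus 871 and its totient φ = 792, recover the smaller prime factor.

φ(n) = (p−1)(q−1) = n − (p+q) + 1, so p + q = 871 − 792 + 1 = 80.
p and q are the roots of t² − 80t + 871 = 0.
Discriminant: 80² − 4·871 = 6400 − 3484 = 2916; √2916 = 54.
q = (80 − 54)/2 = 13, p = (80 + 54)/2 = 67.
Check: 13 · 67 = 871.

13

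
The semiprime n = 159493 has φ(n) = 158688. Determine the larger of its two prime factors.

φ(n) = (p−1)(q−1) = n − (p+q) + 1, so p + q = 159493 − 158688 + 1 = 806.
p and q are the roots of t² − 806t + 159493 = 0.
Discriminant: 806² − 4·159493 = 649636 − 637972 = 11664; √11664 = 108.
q = (806 − 108)/2 = 349, p = (806 + 108)/2 = 457.
Check: 349 · 457 = 159493.

457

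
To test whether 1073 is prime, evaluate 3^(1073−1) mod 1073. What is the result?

848

3^1 ≡ 3 (mod 1073)
3^2 ≡ 3^2 = 9 ≡ 9 (mod 1073)
3^4 ≡ 9^2 = 81 ≡ 81 (mod 1073)
3^8 ≡ 81^2 = 6561 ≡ 123 (mod 1073)
3^16 ≡ 123^2 = 15129 ≡ 107 (mod 1073)
3^32 ≡ 107^2 = 11449 ≡ 719 (mod 1073)
3^64 ≡ 719^2 = 516961 ≡ 848 (mod 1073)
3^128 ≡ 848^2 = 719104 ≡ 194 (mod 1073)
3^256 ≡ 194^2 = 37636 ≡ 81 (mod 1073)
3^512 ≡ 81^2 = 6561 ≡ 123 (mod 1073)
3^1024 ≡ 123^2 = 15129 ≡ 107 (mod 1073)
1072 = 1024 + 32 + 16 in binary powers of 2.
So 3^1072 ≡ 107 · 719 · 107 ≡ 848 (mod 1073).
Since 848 ≠ 1, base 3 is a Fermat witness: 1073 is composite.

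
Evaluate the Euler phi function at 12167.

11638

Factor: 12167 = 23^3.
φ(12167) = 23^2·(23−1) = 11638.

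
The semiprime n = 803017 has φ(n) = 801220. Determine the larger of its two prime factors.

971

φ(n) = (p−1)(q−1) = n − (p+q) + 1, so p + q = 803017 − 801220 + 1 = 1798.
p and q are the roots of t² − 1798t + 803017 = 0.
Discriminant: 1798² − 4·803017 = 3232804 − 3212068 = 20736; √20736 = 144.
q = (1798 − 144)/2 = 827, p = (1798 + 144)/2 = 971.
Check: 827 · 971 = 803017.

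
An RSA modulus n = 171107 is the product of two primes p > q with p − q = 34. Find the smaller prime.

Since p = q + 34, we have 171107 = q(q + 34), so q² + 34q − 171107 = 0.
Discriminant: 34² + 4·171107 = 1156 + 684428 = 685584; √685584 = 828.
q = (−34 + 828)/2 = 397, and p = q + 34 = 431.
Check: 397 · 431 = 171107.

397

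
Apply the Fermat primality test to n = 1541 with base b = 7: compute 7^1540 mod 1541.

967

7^1 ≡ 7 (mod 1541)
7^2 ≡ 7^2 = 49 ≡ 49 (mod 1541)
7^4 ≡ 49^2 = 2401 ≡ 860 (mod 1541)
7^8 ≡ 860^2 = 739600 ≡ 1461 (mod 1541)
7^16 ≡ 1461^2 = 2134521 ≡ 236 (mod 1541)
7^32 ≡ 236^2 = 55696 ≡ 220 (mod 1541)
7^64 ≡ 220^2 = 48400 ≡ 629 (mod 1541)
7^128 ≡ 629^2 = 395641 ≡ 1145 (mod 1541)
7^256 ≡ 1145^2 = 1311025 ≡ 1175 (mod 1541)
7^512 ≡ 1175^2 = 1380625 ≡ 1430 (mod 1541)
7^1024 ≡ 1430^2 = 2044900 ≡ 1534 (mod 1541)
1540 = 1024 + 512 + 4 in binary powers of 2.
So 7^1540 ≡ 1534 · 1430 · 860 ≡ 967 (mod 1541).
Since 967 ≠ 1, base 7 is a Fermat witness: 1541 is composite.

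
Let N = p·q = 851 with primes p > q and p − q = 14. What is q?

23

Since p = q + 14, we have 851 = q(q + 14), so q² + 14q − 851 = 0.
Discriminant: 14² + 4·851 = 196 + 3404 = 3600; √3600 = 60.
q = (−14 + 60)/2 = 23, and p = q + 14 = 37.
Check: 23 · 37 = 851.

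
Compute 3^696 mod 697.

3^1 ≡ 3 (mod 697)
3^2 ≡ 3^2 = 9 ≡ 9 (mod 697)
3^4 ≡ 9^2 = 81 ≡ 81 (mod 697)
3^8 ≡ 81^2 = 6561 ≡ 288 (mod 697)
3^16 ≡ 288^2 = 82944 ≡ 1 (mod 697)
3^32 ≡ 1^2 = 1 ≡ 1 (mod 697)
3^64 ≡ 1^2 = 1 ≡ 1 (mod 697)
3^128 ≡ 1^2 = 1 ≡ 1 (mod 697)
3^256 ≡ 1^2 = 1 ≡ 1 (mod 697)
3^512 ≡ 1^2 = 1 ≡ 1 (mod 697)
696 = 512 + 128 + 32 + 16 + 8 in binary powers of 2.
So 3^696 ≡ 1 · 1 · 1 · 1 · 288 ≡ 288 (mod 697).
Since 288 ≠ 1, base 3 is a Fermat witness: 697 is composite.

288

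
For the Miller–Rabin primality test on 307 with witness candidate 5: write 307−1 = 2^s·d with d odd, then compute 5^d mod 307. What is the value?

307 − 1 = 306 = 2^1 · 153, so d = 153.
5^1 ≡ 5 (mod 307)
5^2 ≡ 5^2 = 25 ≡ 25 (mod 307)
5^4 ≡ 25^2 = 625 ≡ 11 (mod 307)
5^8 ≡ 11^2 = 121 ≡ 121 (mod 307)
5^16 ≡ 121^2 = 14641 ≡ 212 (mod 307)
5^32 ≡ 212^2 = 44944 ≡ 122 (mod 307)
5^64 ≡ 122^2 = 14884 ≡ 148 (mod 307)
5^128 ≡ 148^2 = 21904 ≡ 107 (mod 307)
153 = 128 + 16 + 8 + 1 in binary powers of 2.
So 5^153 ≡ 107 · 212 · 121 · 5 ≡ 306 (mod 307).
Since 5^d ≡ 306 (mod 307), base 5 does not prove 307 composite.

306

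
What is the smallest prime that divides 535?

535 is odd.
Digit sum 13, not divisible by 3.
Ends in 5: divisible by 5.

5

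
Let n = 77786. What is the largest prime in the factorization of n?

77786 = 2 · 38893
38893 = 19 · 2047
2047 = 23 · 89
89 is prime.
So 77786 = 2 · 19 · 23 · 89; the largest prime factor is 89.

89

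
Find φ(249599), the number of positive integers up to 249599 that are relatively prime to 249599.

Factor: 249599 = 7 · 181 · 197.
φ(249599) = (7−1) · (181−1) · (197−1) = 6 · 180 · 196 = 211680.

211680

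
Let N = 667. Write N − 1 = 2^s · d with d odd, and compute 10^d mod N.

667 − 1 = 666 = 2^1 · 333, so d = 333.
10^1 ≡ 10 (mod 667)
10^2 ≡ 10^2 = 100 ≡ 100 (mod 667)
10^4 ≡ 100^2 = 10000 ≡ 662 (mod 667)
10^8 ≡ 662^2 = 438244 ≡ 25 (mod 667)
10^16 ≡ 25^2 = 625 ≡ 625 (mod 667)
10^32 ≡ 625^2 = 390625 ≡ 430 (mod 667)
10^64 ≡ 430^2 = 184900 ≡ 141 (mod 667)
10^128 ≡ 141^2 = 19881 ≡ 538 (mod 667)
10^256 ≡ 538^2 = 289444 ≡ 633 (mod 667)
333 = 256 + 64 + 8 + 4 + 1 in binary powers of 2.
So 10^333 ≡ 633 · 141 · 25 · 662 · 10 ≡ 172 (mod 667).
Squaring chain: 172; never reaches −1, so base 10 is a Miller–Rabin witness that 667 is composite.

172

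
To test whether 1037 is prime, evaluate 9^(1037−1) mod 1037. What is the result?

985

9^1 ≡ 9 (mod 1037)
9^2 ≡ 9^2 = 81 ≡ 81 (mod 1037)
9^4 ≡ 81^2 = 6561 ≡ 339 (mod 1037)
9^8 ≡ 339^2 = 114921 ≡ 851 (mod 1037)
9^16 ≡ 851^2 = 724201 ≡ 375 (mod 1037)
9^32 ≡ 375^2 = 140625 ≡ 630 (mod 1037)
9^64 ≡ 630^2 = 396900 ≡ 766 (mod 1037)
9^128 ≡ 766^2 = 586756 ≡ 851 (mod 1037)
9^256 ≡ 851^2 = 724201 ≡ 375 (mod 1037)
9^512 ≡ 375^2 = 140625 ≡ 630 (mod 1037)
9^1024 ≡ 630^2 = 396900 ≡ 766 (mod 1037)
1036 = 1024 + 8 + 4 in binary powers of 2.
So 9^1036 ≡ 766 · 851 · 339 ≡ 985 (mod 1037).
Since 985 ≠ 1, base 9 is a Fermat witness: 1037 is composite.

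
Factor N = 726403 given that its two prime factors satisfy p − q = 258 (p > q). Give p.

991

Since p = q + 258, we have 726403 = q(q + 258), so q² + 258q − 726403 = 0.
Discriminant: 258² + 4·726403 = 66564 + 2905612 = 2972176; √2972176 = 1724.
q = (−258 + 1724)/2 = 733, and p = q + 258 = 991.
Check: 733 · 991 = 726403.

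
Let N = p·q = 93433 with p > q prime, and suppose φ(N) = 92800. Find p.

401

φ(n) = (p−1)(q−1) = n − (p+q) + 1, so p + q = 93433 − 92800 + 1 = 634.
p and q are the roots of t² − 634t + 93433 = 0.
Discriminant: 634² − 4·93433 = 401956 − 373732 = 28224; √28224 = 168.
q = (634 − 168)/2 = 233, p = (634 + 168)/2 = 401.
Check: 233 · 401 = 93433.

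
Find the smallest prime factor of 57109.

13

57109 is odd.
Digit sum 22, not divisible by 3.
Ends in 9: not divisible by 5.
7: 57109 = 7·8158 + 3
11: 57109 = 11·5191 + 8
13: 57109 = 13·4393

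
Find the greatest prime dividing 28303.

83

28303 = 11 · 2573
2573 = 31 · 83
83 is prime.
So 28303 = 11 · 31 · 83; the largest prime factor is 83.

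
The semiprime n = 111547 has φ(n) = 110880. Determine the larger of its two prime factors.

337

φ(n) = (p−1)(q−1) = n − (p+q) + 1, so p + q = 111547 − 110880 + 1 = 668.
p and q are the roots of t² − 668t + 111547 = 0.
Discriminant: 668² − 4·111547 = 446224 − 446188 = 36; √36 = 6.
q = (668 − 6)/2 = 331, p = (668 + 6)/2 = 337.
Check: 331 · 337 = 111547.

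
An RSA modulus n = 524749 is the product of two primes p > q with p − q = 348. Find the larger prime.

Since p = q + 348, we have 524749 = q(q + 348), so q² + 348q − 524749 = 0.
Discriminant: 348² + 4·524749 = 121104 + 2098996 = 2220100; √2220100 = 1490.
q = (−348 + 1490)/2 = 571, and p = q + 348 = 919.
Check: 571 · 919 = 524749.

919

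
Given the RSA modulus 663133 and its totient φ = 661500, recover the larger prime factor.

883

φ(n) = (p−1)(q−1) = n − (p+q) + 1, so p + q = 663133 − 661500 + 1 = 1634.
p and q are the roots of t² − 1634t + 663133 = 0.
Discriminant: 1634² − 4·663133 = 2669956 − 2652532 = 17424; √17424 = 132.
q = (1634 − 132)/2 = 751, p = (1634 + 132)/2 = 883.
Check: 751 · 883 = 663133.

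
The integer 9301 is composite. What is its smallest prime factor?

71

9301 is odd.
Digit sum 13, not divisible by 3.
Ends in 1: not divisible by 5.
7: 9301 = 7·1328 + 5
11: 9301 = 11·845 + 6
13: 9301 = 13·715 + 6
17: 9301 = 17·547 + 2
19: 9301 = 19·489 + 10
23: 9301 = 23·404 + 9
29: 9301 = 29·320 + 21
31: 9301 = 31·300 + 1
37: 9301 = 37·251 + 14
41: 9301 = 41·226 + 35
43: 9301 = 43·216 + 13
47: 9301 = 47·197 + 42
53: 9301 = 53·175 + 26
59: 9301 = 59·157 + 38
61: 9301 = 61·152 + 29
67: 9301 = 67·138 + 55
71: 9301 = 71·131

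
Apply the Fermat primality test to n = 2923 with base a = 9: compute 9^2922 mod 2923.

9^1 ≡ 9 (mod 2923)
9^2 ≡ 9^2 = 81 ≡ 81 (mod 2923)
9^4 ≡ 81^2 = 6561 ≡ 715 (mod 2923)
9^8 ≡ 715^2 = 511225 ≡ 2623 (mod 2923)
9^16 ≡ 2623^2 = 6880129 ≡ 2310 (mod 2923)
9^32 ≡ 2310^2 = 5336100 ≡ 1625 (mod 2923)
9^64 ≡ 1625^2 = 2640625 ≡ 1156 (mod 2923)
9^128 ≡ 1156^2 = 1336336 ≡ 525 (mod 2923)
9^256 ≡ 525^2 = 275625 ≡ 863 (mod 2923)
9^512 ≡ 863^2 = 744769 ≡ 2327 (mod 2923)
9^1024 ≡ 2327^2 = 5414929 ≡ 1533 (mod 2923)
9^2048 ≡ 1533^2 = 2350089 ≡ 2920 (mod 2923)
2922 = 2048 + 512 + 256 + 64 + 32 + 8 + 2 in binary powers of 2.
So 9^2922 ≡ 2920 · 2327 · 863 · 1156 · 1625 · 2623 · 81 ≡ 417 (mod 2923).
Since 417 ≠ 1, base 9 is a Fermat witness: 2923 is composite.

417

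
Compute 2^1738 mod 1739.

1283

2^1 ≡ 2 (mod 1739)
2^2 ≡ 2^2 = 4 ≡ 4 (mod 1739)
2^4 ≡ 4^2 = 16 ≡ 16 (mod 1739)
2^8 ≡ 16^2 = 256 ≡ 256 (mod 1739)
2^16 ≡ 256^2 = 65536 ≡ 1193 (mod 1739)
2^32 ≡ 1193^2 = 1423249 ≡ 747 (mod 1739)
2^64 ≡ 747^2 = 558009 ≡ 1529 (mod 1739)
2^128 ≡ 1529^2 = 2337841 ≡ 625 (mod 1739)
2^256 ≡ 625^2 = 390625 ≡ 1089 (mod 1739)
2^512 ≡ 1089^2 = 1185921 ≡ 1662 (mod 1739)
2^1024 ≡ 1662^2 = 2762244 ≡ 712 (mod 1739)
1738 = 1024 + 512 + 128 + 64 + 8 + 2 in binary powers of 2.
So 2^1738 ≡ 712 · 1662 · 625 · 1529 · 256 · 4 ≡ 1283 (mod 1739).
Since 1283 ≠ 1, base 2 is a Fermat witness: 1739 is composite.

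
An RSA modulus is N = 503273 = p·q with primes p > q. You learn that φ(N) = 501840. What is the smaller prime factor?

613

φ(n) = (p−1)(q−1) = n − (p+q) + 1, so p + q = 503273 − 501840 + 1 = 1434.
p and q are the roots of t² − 1434t + 503273 = 0.
Discriminant: 1434² − 4·503273 = 2056356 − 2013092 = 43264; √43264 = 208.
q = (1434 − 208)/2 = 613, p = (1434 + 208)/2 = 821.
Check: 613 · 821 = 503273.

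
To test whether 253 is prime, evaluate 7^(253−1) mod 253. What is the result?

7^1 ≡ 7 (mod 253)
7^2 ≡ 7^2 = 49 ≡ 49 (mod 253)
7^4 ≡ 49^2 = 2401 ≡ 124 (mod 253)
7^8 ≡ 124^2 = 15376 ≡ 196 (mod 253)
7^16 ≡ 196^2 = 38416 ≡ 213 (mod 253)
7^32 ≡ 213^2 = 45369 ≡ 82 (mod 253)
7^64 ≡ 82^2 = 6724 ≡ 146 (mod 253)
7^128 ≡ 146^2 = 21316 ≡ 64 (mod 253)
252 = 128 + 64 + 32 + 16 + 8 + 4 in binary powers of 2.
So 7^252 ≡ 64 · 146 · 82 · 213 · 196 · 124 ≡ 82 (mod 253).
Since 82 ≠ 1, base 7 is a Fermat witness: 253 is composite.

82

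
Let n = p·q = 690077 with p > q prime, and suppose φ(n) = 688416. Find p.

φ(n) = (p−1)(q−1) = n − (p+q) + 1, so p + q = 690077 − 688416 + 1 = 1662.
p and q are the roots of t² − 1662t + 690077 = 0.
Discriminant: 1662² − 4·690077 = 2762244 − 2760308 = 1936; √1936 = 44.
q = (1662 − 44)/2 = 809, p = (1662 + 44)/2 = 853.
Check: 809 · 853 = 690077.

853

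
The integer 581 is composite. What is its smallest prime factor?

7

581 is odd.
Digit sum 14, not divisible by 3.
Ends in 1: not divisible by 5.
7: 581 = 7·83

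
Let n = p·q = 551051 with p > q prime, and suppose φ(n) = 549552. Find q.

φ(n) = (p−1)(q−1) = n − (p+q) + 1, so p + q = 551051 − 549552 + 1 = 1500.
p and q are the roots of t² − 1500t + 551051 = 0.
Discriminant: 1500² − 4·551051 = 2250000 − 2204204 = 45796; √45796 = 214.
q = (1500 − 214)/2 = 643, p = (1500 + 214)/2 = 857.
Check: 643 · 857 = 551051.

643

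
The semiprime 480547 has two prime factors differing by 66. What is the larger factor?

Since p = q + 66, we have 480547 = q(q + 66), so q² + 66q − 480547 = 0.
Discriminant: 66² + 4·480547 = 4356 + 1922188 = 1926544; √1926544 = 1388.
q = (−66 + 1388)/2 = 661, and p = q + 66 = 727.
Check: 661 · 727 = 480547.

727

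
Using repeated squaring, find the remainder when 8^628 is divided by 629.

322

8^1 ≡ 8 (mod 629)
8^2 ≡ 8^2 = 64 ≡ 64 (mod 629)
8^4 ≡ 64^2 = 4096 ≡ 322 (mod 629)
8^8 ≡ 322^2 = 103684 ≡ 528 (mod 629)
8^16 ≡ 528^2 = 278784 ≡ 137 (mod 629)
8^32 ≡ 137^2 = 18769 ≡ 528 (mod 629)
8^64 ≡ 528^2 = 278784 ≡ 137 (mod 629)
8^128 ≡ 137^2 = 18769 ≡ 528 (mod 629)
8^256 ≡ 528^2 = 278784 ≡ 137 (mod 629)
8^512 ≡ 137^2 = 18769 ≡ 528 (mod 629)
628 = 512 + 64 + 32 + 16 + 4 in binary powers of 2.
So 8^628 ≡ 528 · 137 · 528 · 137 · 322 ≡ 322 (mod 629).
Since 322 ≠ 1, base 8 is a Fermat witness: 629 is composite.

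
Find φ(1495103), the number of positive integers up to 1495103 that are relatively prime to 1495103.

Factor: 1495103 = 101 · 113 · 131.
φ(1495103) = (101−1) · (113−1) · (131−1) = 100 · 112 · 130 = 1456000.

1456000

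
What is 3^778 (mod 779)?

3^1 ≡ 3 (mod 779)
3^2 ≡ 3^2 = 9 ≡ 9 (mod 779)
3^4 ≡ 9^2 = 81 ≡ 81 (mod 779)
3^8 ≡ 81^2 = 6561 ≡ 329 (mod 779)
3^16 ≡ 329^2 = 108241 ≡ 739 (mod 779)
3^32 ≡ 739^2 = 546121 ≡ 42 (mod 779)
3^64 ≡ 42^2 = 1764 ≡ 206 (mod 779)
3^128 ≡ 206^2 = 42436 ≡ 370 (mod 779)
3^256 ≡ 370^2 = 136900 ≡ 575 (mod 779)
3^512 ≡ 575^2 = 330625 ≡ 329 (mod 779)
778 = 512 + 256 + 8 + 2 in binary powers of 2.
So 3^778 ≡ 329 · 575 · 329 · 9 ≡ 214 (mod 779).
Since 214 ≠ 1, base 3 is a Fermat witness: 779 is composite.

214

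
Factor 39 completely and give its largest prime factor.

13

39 = 3 · 13
13 is prime.
So 39 = 3 · 13; the largest prime factor is 13.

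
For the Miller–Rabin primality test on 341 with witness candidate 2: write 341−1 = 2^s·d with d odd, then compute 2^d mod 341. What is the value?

32

341 − 1 = 340 = 2^2 · 85, so d = 85.
2^1 ≡ 2 (mod 341)
2^2 ≡ 2^2 = 4 ≡ 4 (mod 341)
2^4 ≡ 4^2 = 16 ≡ 16 (mod 341)
2^8 ≡ 16^2 = 256 ≡ 256 (mod 341)
2^16 ≡ 256^2 = 65536 ≡ 64 (mod 341)
2^32 ≡ 64^2 = 4096 ≡ 4 (mod 341)
2^64 ≡ 4^2 = 16 ≡ 16 (mod 341)
85 = 64 + 16 + 4 + 1 in binary powers of 2.
So 2^85 ≡ 16 · 64 · 16 · 2 ≡ 32 (mod 341).
Squaring chain: 32 → 1; never reaches −1, so base 2 is a Miller–Rabin witness that 341 is composite.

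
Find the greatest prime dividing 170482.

83

170482 = 2 · 85241
85241 = 13 · 6557
6557 = 79 · 83
83 is prime.
So 170482 = 2 · 13 · 79 · 83; the largest prime factor is 83.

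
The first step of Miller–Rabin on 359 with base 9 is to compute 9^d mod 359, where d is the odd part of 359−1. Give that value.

1

359 − 1 = 358 = 2^1 · 179, so d = 179.
9^1 ≡ 9 (mod 359)
9^2 ≡ 9^2 = 81 ≡ 81 (mod 359)
9^4 ≡ 81^2 = 6561 ≡ 99 (mod 359)
9^8 ≡ 99^2 = 9801 ≡ 108 (mod 359)
9^16 ≡ 108^2 = 11664 ≡ 176 (mod 359)
9^32 ≡ 176^2 = 30976 ≡ 102 (mod 359)
9^64 ≡ 102^2 = 10404 ≡ 352 (mod 359)
9^128 ≡ 352^2 = 123904 ≡ 49 (mod 359)
179 = 128 + 32 + 16 + 2 + 1 in binary powers of 2.
So 9^179 ≡ 49 · 102 · 176 · 81 · 9 ≡ 1 (mod 359).
Since 9^d ≡ 1 (mod 359), base 9 does not prove 359 composite.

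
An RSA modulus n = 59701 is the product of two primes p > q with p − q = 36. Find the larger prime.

Since p = q + 36, we have 59701 = q(q + 36), so q² + 36q − 59701 = 0.
Discriminant: 36² + 4·59701 = 1296 + 238804 = 240100; √240100 = 490.
q = (−36 + 490)/2 = 227, and p = q + 36 = 263.
Check: 227 · 263 = 59701.

263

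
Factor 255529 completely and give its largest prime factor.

71

255529 = 59 · 4331
4331 = 61 · 71
71 is prime.
So 255529 = 59 · 61 · 71; the largest prime factor is 71.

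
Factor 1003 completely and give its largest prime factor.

1003 = 17 · 59
59 is prime.
So 1003 = 17 · 59; the largest prime factor is 59.

59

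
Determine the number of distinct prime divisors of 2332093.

3

2332093 = 29^2 · 2773
2773 = 47 · 59
2332093 = 29^2 · 47 · 59, which has 3 distinct prime factors.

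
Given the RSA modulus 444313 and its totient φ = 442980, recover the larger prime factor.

φ(n) = (p−1)(q−1) = n − (p+q) + 1, so p + q = 444313 − 442980 + 1 = 1334.
p and q are the roots of t² − 1334t + 444313 = 0.
Discriminant: 1334² − 4·444313 = 1779556 − 1777252 = 2304; √2304 = 48.
q = (1334 − 48)/2 = 643, p = (1334 + 48)/2 = 691.
Check: 643 · 691 = 444313.

691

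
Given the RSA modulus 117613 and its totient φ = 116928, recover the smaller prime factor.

337

φ(n) = (p−1)(q−1) = n − (p+q) + 1, so p + q = 117613 − 116928 + 1 = 686.
p and q are the roots of t² − 686t + 117613 = 0.
Discriminant: 686² − 4·117613 = 470596 − 470452 = 144; √144 = 12.
q = (686 − 12)/2 = 337, p = (686 + 12)/2 = 349.
Check: 337 · 349 = 117613.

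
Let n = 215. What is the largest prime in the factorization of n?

43

215 = 5 · 43
43 is prime.
So 215 = 5 · 43; the largest prime factor is 43.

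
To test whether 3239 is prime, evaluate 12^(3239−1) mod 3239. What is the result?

699

12^1 ≡ 12 (mod 3239)
12^2 ≡ 12^2 = 144 ≡ 144 (mod 3239)
12^4 ≡ 144^2 = 20736 ≡ 1302 (mod 3239)
12^8 ≡ 1302^2 = 1695204 ≡ 1207 (mod 3239)
12^16 ≡ 1207^2 = 1456849 ≡ 2538 (mod 3239)
12^32 ≡ 2538^2 = 6441444 ≡ 2312 (mod 3239)
12^64 ≡ 2312^2 = 5345344 ≡ 994 (mod 3239)
12^128 ≡ 994^2 = 988036 ≡ 141 (mod 3239)
12^256 ≡ 141^2 = 19881 ≡ 447 (mod 3239)
12^512 ≡ 447^2 = 199809 ≡ 2230 (mod 3239)
12^1024 ≡ 2230^2 = 4972900 ≡ 1035 (mod 3239)
12^2048 ≡ 1035^2 = 1071225 ≡ 2355 (mod 3239)
3238 = 2048 + 1024 + 128 + 32 + 4 + 2 in binary powers of 2.
So 12^3238 ≡ 2355 · 1035 · 141 · 2312 · 1302 · 144 ≡ 699 (mod 3239).
Since 699 ≠ 1, base 12 is a Fermat witness: 3239 is composite.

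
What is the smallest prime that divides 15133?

37

15133 is odd.
Digit sum 13, not divisible by 3.
Ends in 3: not divisible by 5.
7: 15133 = 7·2161 + 6
11: 15133 = 11·1375 + 8
13: 15133 = 13·1164 + 1
17: 15133 = 17·890 + 3
19: 15133 = 19·796 + 9
23: 15133 = 23·657 + 22
29: 15133 = 29·521 + 24
31: 15133 = 31·488 + 5
37: 15133 = 37·409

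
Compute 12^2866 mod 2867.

683

12^1 ≡ 12 (mod 2867)
12^2 ≡ 12^2 = 144 ≡ 144 (mod 2867)
12^4 ≡ 144^2 = 20736 ≡ 667 (mod 2867)
12^8 ≡ 667^2 = 444889 ≡ 504 (mod 2867)
12^16 ≡ 504^2 = 254016 ≡ 1720 (mod 2867)
12^32 ≡ 1720^2 = 2958400 ≡ 2523 (mod 2867)
12^64 ≡ 2523^2 = 6365529 ≡ 789 (mod 2867)
12^128 ≡ 789^2 = 622521 ≡ 382 (mod 2867)
12^256 ≡ 382^2 = 145924 ≡ 2574 (mod 2867)
12^512 ≡ 2574^2 = 6625476 ≡ 2706 (mod 2867)
12^1024 ≡ 2706^2 = 7322436 ≡ 118 (mod 2867)
12^2048 ≡ 118^2 = 13924 ≡ 2456 (mod 2867)
2866 = 2048 + 512 + 256 + 32 + 16 + 2 in binary powers of 2.
So 12^2866 ≡ 2456 · 2706 · 2574 · 2523 · 1720 · 144 ≡ 683 (mod 2867).
Since 683 ≠ 1, base 12 is a Fermat witness: 2867 is composite.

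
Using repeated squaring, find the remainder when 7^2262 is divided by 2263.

7^1 ≡ 7 (mod 2263)
7^2 ≡ 7^2 = 49 ≡ 49 (mod 2263)
7^4 ≡ 49^2 = 2401 ≡ 138 (mod 2263)
7^8 ≡ 138^2 = 19044 ≡ 940 (mod 2263)
7^16 ≡ 940^2 = 883600 ≡ 1030 (mod 2263)
7^32 ≡ 1030^2 = 1060900 ≡ 1816 (mod 2263)
7^64 ≡ 1816^2 = 3297856 ≡ 665 (mod 2263)
7^128 ≡ 665^2 = 442225 ≡ 940 (mod 2263)
7^256 ≡ 940^2 = 883600 ≡ 1030 (mod 2263)
7^512 ≡ 1030^2 = 1060900 ≡ 1816 (mod 2263)
7^1024 ≡ 1816^2 = 3297856 ≡ 665 (mod 2263)
7^2048 ≡ 665^2 = 442225 ≡ 940 (mod 2263)
2262 = 2048 + 128 + 64 + 16 + 4 + 2 in binary powers of 2.
So 7^2262 ≡ 940 · 940 · 665 · 1030 · 138 · 49 ≡ 1287 (mod 2263).
Since 1287 ≠ 1, base 7 is a Fermat witness: 2263 is composite.

1287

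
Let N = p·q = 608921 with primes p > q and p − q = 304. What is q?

643

Since p = q + 304, we have 608921 = q(q + 304), so q² + 304q − 608921 = 0.
Discriminant: 304² + 4·608921 = 92416 + 2435684 = 2528100; √2528100 = 1590.
q = (−304 + 1590)/2 = 643, and p = q + 304 = 947.
Check: 643 · 947 = 608921.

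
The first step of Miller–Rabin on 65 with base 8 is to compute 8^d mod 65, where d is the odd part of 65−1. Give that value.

8

65 − 1 = 64 = 2^6 · 1, so d = 1.
8^1 ≡ 8 (mod 65)
1 = 1 in binary powers of 2.
So 8^1 ≡ 8 ≡ 8 (mod 65).
Squaring chain: 8 → 64 → 1 → 1 → 1 → 1; reaches −1, so base 8 does not prove 65 composite.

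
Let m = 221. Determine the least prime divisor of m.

221 is odd.
Digit sum 5, not divisible by 3.
Ends in 1: not divisible by 5.
7: 221 = 7·31 + 4
11: 221 = 11·20 + 1
13: 221 = 13·17

13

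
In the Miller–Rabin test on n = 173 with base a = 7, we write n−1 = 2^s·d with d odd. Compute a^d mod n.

173 − 1 = 172 = 2^2 · 43, so d = 43.
7^1 ≡ 7 (mod 173)
7^2 ≡ 7^2 = 49 ≡ 49 (mod 173)
7^4 ≡ 49^2 = 2401 ≡ 152 (mod 173)
7^8 ≡ 152^2 = 23104 ≡ 95 (mod 173)
7^16 ≡ 95^2 = 9025 ≡ 29 (mod 173)
7^32 ≡ 29^2 = 841 ≡ 149 (mod 173)
43 = 32 + 8 + 2 + 1 in binary powers of 2.
So 7^43 ≡ 149 · 95 · 49 · 7 ≡ 93 (mod 173).
Squaring chain: 93 → 172; reaches −1, so base 7 does not prove 173 composite.

93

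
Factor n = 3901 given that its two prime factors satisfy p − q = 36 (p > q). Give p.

83

Since p = q + 36, we have 3901 = q(q + 36), so q² + 36q − 3901 = 0.
Discriminant: 36² + 4·3901 = 1296 + 15604 = 16900; √16900 = 130.
q = (−36 + 130)/2 = 47, and p = q + 36 = 83.
Check: 47 · 83 = 3901.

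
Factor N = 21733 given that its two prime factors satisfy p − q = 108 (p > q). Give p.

Since p = q + 108, we have 21733 = q(q + 108), so q² + 108q − 21733 = 0.
Discriminant: 108² + 4·21733 = 11664 + 86932 = 98596; √98596 = 314.
q = (−108 + 314)/2 = 103, and p = q + 108 = 211.
Check: 103 · 211 = 21733.

211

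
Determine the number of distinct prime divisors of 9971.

9971 = 13^2 · 59
9971 = 13^2 · 59, which has 2 distinct prime factors.

2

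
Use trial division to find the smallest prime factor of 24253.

79

24253 is odd.
Digit sum 16, not divisible by 3.
Ends in 3: not divisible by 5.
7: 24253 = 7·3464 + 5
11: 24253 = 11·2204 + 9
13: 24253 = 13·1865 + 8
17: 24253 = 17·1426 + 11
19: 24253 = 19·1276 + 9
23: 24253 = 23·1054 + 11
29: 24253 = 29·836 + 9
31: 24253 = 31·782 + 11
37: 24253 = 37·655 + 18
41: 24253 = 41·591 + 22
43: 24253 = 43·564 + 1
47: 24253 = 47·516 + 1
53: 24253 = 53·457 + 32
59: 24253 = 59·411 + 4
61: 24253 = 61·397 + 36
67: 24253 = 67·361 + 66
71: 24253 = 71·341 + 42
73: 24253 = 73·332 + 17
79: 24253 = 79·307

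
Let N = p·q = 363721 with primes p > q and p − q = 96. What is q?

Since p = q + 96, we have 363721 = q(q + 96), so q² + 96q − 363721 = 0.
Discriminant: 96² + 4·363721 = 9216 + 1454884 = 1464100; √1464100 = 1210.
q = (−96 + 1210)/2 = 557, and p = q + 96 = 653.
Check: 557 · 653 = 363721.

557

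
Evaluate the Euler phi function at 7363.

7128

Factor: 7363 = 37 · 199.
φ(7363) = (37−1) · (199−1) = 36 · 198 = 7128.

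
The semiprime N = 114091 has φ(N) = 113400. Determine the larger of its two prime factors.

φ(n) = (p−1)(q−1) = n − (p+q) + 1, so p + q = 114091 − 113400 + 1 = 692.
p and q are the roots of t² − 692t + 114091 = 0.
Discriminant: 692² − 4·114091 = 478864 − 456364 = 22500; √22500 = 150.
q = (692 − 150)/2 = 271, p = (692 + 150)/2 = 421.
Check: 271 · 421 = 114091.

421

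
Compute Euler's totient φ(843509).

Factor: 843509 = 47 · 131 · 137.
φ(843509) = (47−1) · (131−1) · (137−1) = 46 · 130 · 136 = 813280.

813280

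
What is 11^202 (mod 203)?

67

11^1 ≡ 11 (mod 203)
11^2 ≡ 11^2 = 121 ≡ 121 (mod 203)
11^4 ≡ 121^2 = 14641 ≡ 25 (mod 203)
11^8 ≡ 25^2 = 625 ≡ 16 (mod 203)
11^16 ≡ 16^2 = 256 ≡ 53 (mod 203)
11^32 ≡ 53^2 = 2809 ≡ 170 (mod 203)
11^64 ≡ 170^2 = 28900 ≡ 74 (mod 203)
11^128 ≡ 74^2 = 5476 ≡ 198 (mod 203)
202 = 128 + 64 + 8 + 2 in binary powers of 2.
So 11^202 ≡ 198 · 74 · 16 · 121 ≡ 67 (mod 203).
Since 67 ≠ 1, base 11 is a Fermat witness: 203 is composite.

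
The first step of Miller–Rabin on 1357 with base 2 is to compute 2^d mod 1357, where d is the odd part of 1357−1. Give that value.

857

1357 − 1 = 1356 = 2^2 · 339, so d = 339.
2^1 ≡ 2 (mod 1357)
2^2 ≡ 2^2 = 4 ≡ 4 (mod 1357)
2^4 ≡ 4^2 = 16 ≡ 16 (mod 1357)
2^8 ≡ 16^2 = 256 ≡ 256 (mod 1357)
2^16 ≡ 256^2 = 65536 ≡ 400 (mod 1357)
2^32 ≡ 400^2 = 160000 ≡ 1231 (mod 1357)
2^64 ≡ 1231^2 = 1515361 ≡ 949 (mod 1357)
2^128 ≡ 949^2 = 900601 ≡ 910 (mod 1357)
2^256 ≡ 910^2 = 828100 ≡ 330 (mod 1357)
339 = 256 + 64 + 16 + 2 + 1 in binary powers of 2.
So 2^339 ≡ 330 · 949 · 400 · 4 · 2 ≡ 857 (mod 1357).
Squaring chain: 857 → 312; never reaches −1, so base 2 is a Miller–Rabin witness that 1357 is composite.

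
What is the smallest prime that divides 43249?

61

43249 is odd.
Digit sum 22, not divisible by 3.
Ends in 9: not divisible by 5.
7: 43249 = 7·6178 + 3
11: 43249 = 11·3931 + 8
13: 43249 = 13·3326 + 11
17: 43249 = 17·2544 + 1
19: 43249 = 19·2276 + 5
23: 43249 = 23·1880 + 9
29: 43249 = 29·1491 + 10
31: 43249 = 31·1395 + 4
37: 43249 = 37·1168 + 33
41: 43249 = 41·1054 + 35
43: 43249 = 43·1005 + 34
47: 43249 = 47·920 + 9
53: 43249 = 53·816 + 1
59: 43249 = 59·733 + 2
61: 43249 = 61·709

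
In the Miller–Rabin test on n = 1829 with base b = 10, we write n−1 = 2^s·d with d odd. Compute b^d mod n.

1829 − 1 = 1828 = 2^2 · 457, so d = 457.
10^1 ≡ 10 (mod 1829)
10^2 ≡ 10^2 = 100 ≡ 100 (mod 1829)
10^4 ≡ 100^2 = 10000 ≡ 855 (mod 1829)
10^8 ≡ 855^2 = 731025 ≡ 1254 (mod 1829)
10^16 ≡ 1254^2 = 1572516 ≡ 1405 (mod 1829)
10^32 ≡ 1405^2 = 1974025 ≡ 534 (mod 1829)
10^64 ≡ 534^2 = 285156 ≡ 1661 (mod 1829)
10^128 ≡ 1661^2 = 2758921 ≡ 789 (mod 1829)
10^256 ≡ 789^2 = 622521 ≡ 661 (mod 1829)
457 = 256 + 128 + 64 + 8 + 1 in binary powers of 2.
So 10^457 ≡ 661 · 789 · 1661 · 1254 · 10 ≡ 1043 (mod 1829).
Squaring chain: 1043 → 1423; never reaches −1, so base 10 is a Miller–Rabin witness that 1829 is composite.

1043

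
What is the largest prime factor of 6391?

83

6391 = 7 · 913
913 = 11 · 83
83 is prime.
So 6391 = 7 · 11 · 83; the largest prime factor is 83.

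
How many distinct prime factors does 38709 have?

38709 = 3^2 · 4301
4301 = 11 · 391
391 = 17 · 23
38709 = 3^2 · 11 · 17 · 23, which has 4 distinct prime factors.

4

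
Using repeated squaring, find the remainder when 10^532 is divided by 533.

510

10^1 ≡ 10 (mod 533)
10^2 ≡ 10^2 = 100 ≡ 100 (mod 533)
10^4 ≡ 100^2 = 10000 ≡ 406 (mod 533)
10^8 ≡ 406^2 = 164836 ≡ 139 (mod 533)
10^16 ≡ 139^2 = 19321 ≡ 133 (mod 533)
10^32 ≡ 133^2 = 17689 ≡ 100 (mod 533)
10^64 ≡ 100^2 = 10000 ≡ 406 (mod 533)
10^128 ≡ 406^2 = 164836 ≡ 139 (mod 533)
10^256 ≡ 139^2 = 19321 ≡ 133 (mod 533)
10^512 ≡ 133^2 = 17689 ≡ 100 (mod 533)
532 = 512 + 16 + 4 in binary powers of 2.
So 10^532 ≡ 100 · 133 · 406 ≡ 510 (mod 533).
Since 510 ≠ 1, base 10 is a Fermat witness: 533 is composite.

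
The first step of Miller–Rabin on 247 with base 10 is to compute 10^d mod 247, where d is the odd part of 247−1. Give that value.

103

247 − 1 = 246 = 2^1 · 123, so d = 123.
10^1 ≡ 10 (mod 247)
10^2 ≡ 10^2 = 100 ≡ 100 (mod 247)
10^4 ≡ 100^2 = 10000 ≡ 120 (mod 247)
10^8 ≡ 120^2 = 14400 ≡ 74 (mod 247)
10^16 ≡ 74^2 = 5476 ≡ 42 (mod 247)
10^32 ≡ 42^2 = 1764 ≡ 35 (mod 247)
10^64 ≡ 35^2 = 1225 ≡ 237 (mod 247)
123 = 64 + 32 + 16 + 8 + 2 + 1 in binary powers of 2.
So 10^123 ≡ 237 · 35 · 42 · 74 · 100 · 10 ≡ 103 (mod 247).
Squaring chain: 103; never reaches −1, so base 10 is a Miller–Rabin witness that 247 is composite.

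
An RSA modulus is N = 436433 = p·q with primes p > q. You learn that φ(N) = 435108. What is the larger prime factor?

719

φ(n) = (p−1)(q−1) = n − (p+q) + 1, so p + q = 436433 − 435108 + 1 = 1326.
p and q are the roots of t² − 1326t + 436433 = 0.
Discriminant: 1326² − 4·436433 = 1758276 − 1745732 = 12544; √12544 = 112.
q = (1326 − 112)/2 = 607, p = (1326 + 112)/2 = 719.
Check: 607 · 719 = 436433.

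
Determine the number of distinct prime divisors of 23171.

23171 = 17 · 1363
1363 = 29 · 47
23171 = 17 · 29 · 47, which has 3 distinct prime factors.

3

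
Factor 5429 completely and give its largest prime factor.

5429 = 61 · 89
89 is prime.
So 5429 = 61 · 89; the largest prime factor is 89.

89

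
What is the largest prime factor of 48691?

48691 = 23 · 2117
2117 = 29 · 73
73 is prime.
So 48691 = 23 · 29 · 73; the largest prime factor is 73.

73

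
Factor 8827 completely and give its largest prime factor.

97

8827 = 7 · 1261
1261 = 13 · 97
97 is prime.
So 8827 = 7 · 13 · 97; the largest prime factor is 97.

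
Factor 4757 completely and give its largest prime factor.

71

4757 = 67 · 71
71 is prime.
So 4757 = 67 · 71; the largest prime factor is 71.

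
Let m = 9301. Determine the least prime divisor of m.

71

9301 is odd.
Digit sum 13, not divisible by 3.
Ends in 1: not divisible by 5.
7: 9301 = 7·1328 + 5
11: 9301 = 11·845 + 6
13: 9301 = 13·715 + 6
17: 9301 = 17·547 + 2
19: 9301 = 19·489 + 10
23: 9301 = 23·404 + 9
29: 9301 = 29·320 + 21
31: 9301 = 31·300 + 1
37: 9301 = 37·251 + 14
41: 9301 = 41·226 + 35
43: 9301 = 43·216 + 13
47: 9301 = 47·197 + 42
53: 9301 = 53·175 + 26
59: 9301 = 59·157 + 38
61: 9301 = 61·152 + 29
67: 9301 = 67·138 + 55
71: 9301 = 71·131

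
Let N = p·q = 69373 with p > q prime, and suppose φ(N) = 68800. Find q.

173

φ(n) = (p−1)(q−1) = n − (p+q) + 1, so p + q = 69373 − 68800 + 1 = 574.
p and q are the roots of t² − 574t + 69373 = 0.
Discriminant: 574² − 4·69373 = 329476 − 277492 = 51984; √51984 = 228.
q = (574 − 228)/2 = 173, p = (574 + 228)/2 = 401.
Check: 173 · 401 = 69373.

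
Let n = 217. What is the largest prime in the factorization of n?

217 = 7 · 31
31 is prime.
So 217 = 7 · 31; the largest prime factor is 31.

31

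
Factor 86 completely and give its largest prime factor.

43

86 = 2 · 43
43 is prime.
So 86 = 2 · 43; the largest prime factor is 43.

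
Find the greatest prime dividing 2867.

2867 = 47 · 61
61 is prime.
So 2867 = 47 · 61; the largest prime factor is 61.

61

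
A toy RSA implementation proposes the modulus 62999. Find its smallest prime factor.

62999 is odd.
Digit sum 35, not divisible by 3.
Ends in 9: not divisible by 5.
7: 62999 = 7·8999 + 6
11: 62999 = 11·5727 + 2
13: 62999 = 13·4846 + 1
17: 62999 = 17·3705 + 14
19: 62999 = 19·3315 + 14
23: 62999 = 23·2739 + 2
29: 62999 = 29·2172 + 11
31: 62999 = 31·2032 + 7
37: 62999 = 37·1702 + 25
41: 62999 = 41·1536 + 23
43: 62999 = 43·1465 + 4
47: 62999 = 47·1340 + 19
53: 62999 = 53·1188 + 35
59: 62999 = 59·1067 + 46
61: 62999 = 61·1032 + 47
67: 62999 = 67·940 + 19
71: 62999 = 71·887 + 22
73: 62999 = 73·863

73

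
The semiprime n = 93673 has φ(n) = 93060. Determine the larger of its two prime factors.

331

φ(n) = (p−1)(q−1) = n − (p+q) + 1, so p + q = 93673 − 93060 + 1 = 614.
p and q are the roots of t² − 614t + 93673 = 0.
Discriminant: 614² − 4·93673 = 376996 − 374692 = 2304; √2304 = 48.
q = (614 − 48)/2 = 283, p = (614 + 48)/2 = 331.
Check: 283 · 331 = 93673.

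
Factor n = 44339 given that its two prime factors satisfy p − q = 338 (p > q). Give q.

Since p = q + 338, we have 44339 = q(q + 338), so q² + 338q − 44339 = 0.
Discriminant: 338² + 4·44339 = 114244 + 177356 = 291600; √291600 = 540.
q = (−338 + 540)/2 = 101, and p = q + 338 = 439.
Check: 101 · 439 = 44339.

101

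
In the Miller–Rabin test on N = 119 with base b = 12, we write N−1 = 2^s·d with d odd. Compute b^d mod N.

108

119 − 1 = 118 = 2^1 · 59, so d = 59.
12^1 ≡ 12 (mod 119)
12^2 ≡ 12^2 = 144 ≡ 25 (mod 119)
12^4 ≡ 25^2 = 625 ≡ 30 (mod 119)
12^8 ≡ 30^2 = 900 ≡ 67 (mod 119)
12^16 ≡ 67^2 = 4489 ≡ 86 (mod 119)
12^32 ≡ 86^2 = 7396 ≡ 18 (mod 119)
59 = 32 + 16 + 8 + 2 + 1 in binary powers of 2.
So 12^59 ≡ 18 · 86 · 67 · 25 · 12 ≡ 108 (mod 119).
Squaring chain: 108; never reaches −1, so base 12 is a Miller–Rabin witness that 119 is composite.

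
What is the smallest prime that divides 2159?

2159 is odd.
Digit sum 17, not divisible by 3.
Ends in 9: not divisible by 5.
7: 2159 = 7·308 + 3
11: 2159 = 11·196 + 3
13: 2159 = 13·166 + 1
17: 2159 = 17·127

17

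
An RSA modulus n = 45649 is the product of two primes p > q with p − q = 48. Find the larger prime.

239

Since p = q + 48, we have 45649 = q(q + 48), so q² + 48q − 45649 = 0.
Discriminant: 48² + 4·45649 = 2304 + 182596 = 184900; √184900 = 430.
q = (−48 + 430)/2 = 191, and p = q + 48 = 239.
Check: 191 · 239 = 45649.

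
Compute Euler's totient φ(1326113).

1284400

Factor: 1326113 = 53 · 131 · 191.
φ(1326113) = (53−1) · (131−1) · (191−1) = 52 · 130 · 190 = 1284400.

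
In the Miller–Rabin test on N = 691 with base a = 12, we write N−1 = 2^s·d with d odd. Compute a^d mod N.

690

691 − 1 = 690 = 2^1 · 345, so d = 345.
12^1 ≡ 12 (mod 691)
12^2 ≡ 12^2 = 144 ≡ 144 (mod 691)
12^4 ≡ 144^2 = 20736 ≡ 6 (mod 691)
12^8 ≡ 6^2 = 36 ≡ 36 (mod 691)
12^16 ≡ 36^2 = 1296 ≡ 605 (mod 691)
12^32 ≡ 605^2 = 366025 ≡ 486 (mod 691)
12^64 ≡ 486^2 = 236196 ≡ 565 (mod 691)
12^128 ≡ 565^2 = 319225 ≡ 674 (mod 691)
12^256 ≡ 674^2 = 454276 ≡ 289 (mod 691)
345 = 256 + 64 + 16 + 8 + 1 in binary powers of 2.
So 12^345 ≡ 289 · 565 · 605 · 36 · 12 ≡ 690 (mod 691).
Since 12^d ≡ 690 (mod 691), base 12 does not prove 691 composite.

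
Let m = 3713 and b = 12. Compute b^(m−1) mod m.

12^1 ≡ 12 (mod 3713)
12^2 ≡ 12^2 = 144 ≡ 144 (mod 3713)
12^4 ≡ 144^2 = 20736 ≡ 2171 (mod 3713)
12^8 ≡ 2171^2 = 4713241 ≡ 1444 (mod 3713)
12^16 ≡ 1444^2 = 2085136 ≡ 2143 (mod 3713)
12^32 ≡ 2143^2 = 4592449 ≡ 3181 (mod 3713)
12^64 ≡ 3181^2 = 10118761 ≡ 836 (mod 3713)
12^128 ≡ 836^2 = 698896 ≡ 852 (mod 3713)
12^256 ≡ 852^2 = 725904 ≡ 1869 (mod 3713)
12^512 ≡ 1869^2 = 3493161 ≡ 2941 (mod 3713)
12^1024 ≡ 2941^2 = 8649481 ≡ 1904 (mod 3713)
12^2048 ≡ 1904^2 = 3625216 ≡ 1328 (mod 3713)
3712 = 2048 + 1024 + 512 + 128 in binary powers of 2.
So 12^3712 ≡ 1328 · 1904 · 2941 · 852 ≡ 3698 (mod 3713).
Since 3698 ≠ 1, base 12 is a Fermat witness: 3713 is composite.

3698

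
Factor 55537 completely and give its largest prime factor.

55537 = 19 · 2923
2923 = 37 · 79
79 is prime.
So 55537 = 19 · 37 · 79; the largest prime factor is 79.

79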